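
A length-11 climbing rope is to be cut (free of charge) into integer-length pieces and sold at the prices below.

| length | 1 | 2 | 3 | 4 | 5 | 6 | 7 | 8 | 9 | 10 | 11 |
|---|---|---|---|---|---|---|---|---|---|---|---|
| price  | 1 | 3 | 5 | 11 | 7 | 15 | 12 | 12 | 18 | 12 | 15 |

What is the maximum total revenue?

Build v[k] bottom-up: v[k] = max over allowed piece i of (p[i] + v[k−i]).
v[1] = 1
v[2] = 3
v[3] = 5
v[4] = 11
v[5] = 12  (first piece 1, then v[4]=11)
v[6] = 15
v[7] = 16  (first piece 1, then v[6]=15)
v[8] = 22  (first piece 4, then v[4]=11)
v[9] = 23  (first piece 1, then v[8]=22)
v[10] = 26  (first piece 4, then v[6]=15)
v[11] = 27  (first piece 1, then v[10]=26)
One optimal cutting: 6 + 4 + 1 → €15 + €11 + €1 = €27.

27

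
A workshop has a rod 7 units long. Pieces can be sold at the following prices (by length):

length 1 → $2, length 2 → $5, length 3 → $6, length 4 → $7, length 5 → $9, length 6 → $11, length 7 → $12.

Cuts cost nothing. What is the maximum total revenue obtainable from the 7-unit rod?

17

Consider every possible first cut. best[k] is the best of p[i]+best[k−i] over all sellable i≤k.
best[1] = 2
best[2] = max(2+2, 5+0) = 5
best[3] = max(2+5, 5+2, 6+0) = 7
best[4] = max(2+7, 5+5, 6+2, 7+0) = 10
best[5] = max(2+10, 5+7, 6+5, 7+2, 9+0) = 12
best[6] = max(2+12, 5+10, 6+7, 7+5, 9+2, 11+0) = 15
best[7] = max(2+15, 5+12, 6+10, …, 11+2, 12+0) = 17
One optimal cutting: 2 + 2 + 2 + 1 → $5 + $5 + $5 + $2 = $17.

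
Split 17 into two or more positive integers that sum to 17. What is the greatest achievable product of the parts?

Fill g[k] for k=2..17: at each k try every first piece i and multiply by the better of (k−i) uncut or g[k−i].
Small cases: g[2]=1, g[3]=2, g[4]=4, g[5]=6, g[6]=9, g[7]=12, g[8]=18, g[9]=27, g[10]=36, g[11]=54.
g[12] = max(1*54, 2*36, 3*27, …, 10*2, 11*1) = 81
g[13] = max(1*81, 2*54, 3*36, …, 11*2, 12*1) = 108
g[14] = max(1*108, 2*81, 3*54, …, 12*2, 13*1) = 162
g[15] = max(1*162, 2*108, 3*81, …, 13*2, 14*1) = 243
g[16] = max(1*243, 2*162, 3*108, …, 14*2, 15*1) = 324
g[17] = max(1*324, 2*243, 3*162, …, 15*2, 16*1) = 486
One optimal split: 3 + 3 + 3 + 3 + 3 + 2; product 3*3*3*3*3*2 = 486.

486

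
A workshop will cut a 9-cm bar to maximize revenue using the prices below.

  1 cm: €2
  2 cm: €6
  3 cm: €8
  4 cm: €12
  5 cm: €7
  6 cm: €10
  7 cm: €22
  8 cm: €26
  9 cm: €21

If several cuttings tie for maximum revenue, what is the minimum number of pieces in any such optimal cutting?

Consider every possible first cut. r[k] is the best of p[i]+r[k−i] over all sellable i≤k.
r[1] = 2
r[2] = max(2+2, 6+0) = 6
r[3] = max(2+6, 6+2, 8+0) = 8
r[4] = max(2+8, 6+6, 8+2, 12+0) = 12
r[5] = max(2+12, 6+8, 8+6, 12+2, 7+0) = 14
r[6] = max(2+14, 6+12, 8+8, 12+6, 7+2, 10+0) = 18
r[7] = max(2+18, 6+14, 8+12, …, 10+2, 22+0) = 22
r[8] = max(2+22, 6+18, 8+14, …, 22+2, 26+0) = 26
r[9] = max(2+26, 6+22, 8+18, …, 26+2, 21+0) = 28
Maximum revenue is €28.
Now minimize piece count subject to staying optimal: for each k, pieces[k] = 1 + min over i with p[i]+r[k−i]=r[k] of pieces[k−i].
pieces[6] = 2
pieces[7] = 1
pieces[8] = 1
pieces[9] = 2

2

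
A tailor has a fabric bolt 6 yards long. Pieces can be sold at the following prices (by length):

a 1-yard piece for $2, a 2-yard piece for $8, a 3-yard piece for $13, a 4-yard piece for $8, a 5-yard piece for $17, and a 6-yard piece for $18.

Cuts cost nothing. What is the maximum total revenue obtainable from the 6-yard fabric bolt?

26

Build best[k] bottom-up: best[k] = max over allowed piece i of (p[i] + best[k−i]).
best[1] = 2
best[2] = max(2+2, 8+0) = 8
best[3] = max(2+8, 8+2, 13+0) = 13
best[4] = max(2+13, 8+8, 13+2, 8+0) = 16
best[5] = max(2+16, 8+13, 13+8, 8+2, 17+0) = 21
best[6] = max(2+21, 8+16, 13+13, 8+8, 17+2, 18+0) = 26
One optimal cutting: 3 + 3 → $13 + $13 = $26.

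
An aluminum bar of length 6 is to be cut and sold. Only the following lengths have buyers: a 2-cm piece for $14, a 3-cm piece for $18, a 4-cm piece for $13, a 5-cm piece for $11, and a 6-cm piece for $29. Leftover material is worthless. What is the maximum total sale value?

Let best[k] be the best obtainable value from length k. For each k, try every first piece i and keep the best of price[i] + best[k−i].
best[1] = 0
best[2] = 14
best[3] = max(14+0, 18+0) = 18
best[4] = max(14+14, 18+0, 13+0) = 28
best[5] = max(14+18, 18+14, 13+0, 11+0) = 32
best[6] = max(14+28, 18+18, 13+14, 11+0, 29+0) = 42
One optimal cutting: 2 + 2 + 2 → $42.

42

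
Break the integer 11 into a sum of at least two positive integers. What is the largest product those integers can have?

54

Define prod[k] = max over 1≤i<k of i · max(k−i, prod[k−i]); the inner max lets the remainder stay uncut if that's better.
prod[2] = 1·max(1,0) = 1·1 = 1
prod[3] = max(1·2, 2·1) = 2
prod[4] = max(1·3, 2·2, 3·1) = 4
prod[5] = max(1·4, 2·3, 3·2, 4·1) = 6
prod[6] = max(1·6, 2·4, 3·3, 4·2, 5·1) = 9
prod[7] = max(1·9, 2·6, 3·4, 4·3, 5·2, 6·1) = 12
prod[8] = max(1·12, 2·9, 3·6, …, 6·2, 7·1) = 18
prod[9] = max(1·18, 2·12, 3·9, …, 7·2, 8·1) = 27
prod[10] = max(1·27, 2·18, 3·12, …, 8·2, 9·1) = 36
prod[11] = max(1·36, 2·27, 3·18, …, 9·2, 10·1) = 54
One optimal split: 3 + 3 + 3 + 2; product 3·3·3·2 = 54.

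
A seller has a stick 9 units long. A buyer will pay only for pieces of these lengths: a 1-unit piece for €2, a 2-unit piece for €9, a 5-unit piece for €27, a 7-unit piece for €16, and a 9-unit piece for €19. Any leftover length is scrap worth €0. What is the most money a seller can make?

45

Let best[k] be the best obtainable value from length k. For each k, try every first piece i and keep the best of price[i] + best[k−i].
best[1] = 2
best[2] = max(2+2, 9+0) = 9
best[3] = max(2+9, 9+2) = 11
best[4] = max(2+11, 9+9) = 18
best[5] = max(2+18, 9+11, 27+0) = 27
best[6] = max(2+27, 9+18, 27+2) = 29
best[7] = max(2+29, 9+27, 27+9, 16+0) = 36
best[8] = max(2+36, 9+29, 27+11, 16+2) = 38
best[9] = max(2+38, 9+36, 27+18, 16+9, 19+0) = 45
One optimal cutting: 5 + 2 + 2 → €45.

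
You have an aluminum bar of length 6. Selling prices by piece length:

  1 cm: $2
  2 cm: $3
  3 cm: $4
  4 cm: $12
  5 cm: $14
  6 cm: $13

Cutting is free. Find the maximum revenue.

16

Consider every possible first cut. best[k] is the best of p[i]+best[k−i] over all sellable i≤k.
best[1] = 2
best[2] = max(2+2, 3+0) = 4
best[3] = max(2+4, 3+2, 4+0) = 6
best[4] = max(2+6, 3+4, 4+2, 12+0) = 12
best[5] = max(2+12, 3+6, 4+4, 12+2, 14+0) = 14
best[6] = max(2+14, 3+12, 4+6, 12+4, 14+2, 13+0) = 16
One optimal cutting: 4 + 1 + 1 → $12 + $2 + $2 = $16.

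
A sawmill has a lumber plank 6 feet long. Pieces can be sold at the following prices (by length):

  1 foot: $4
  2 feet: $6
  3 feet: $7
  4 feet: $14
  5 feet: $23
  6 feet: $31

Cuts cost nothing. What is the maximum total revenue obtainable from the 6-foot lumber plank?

Let r[k] be the best obtainable value from length k. For each k, try every first piece i and keep the best of price[i] + r[k−i].
r[1] = 4
r[2] = max(4+4, 6+0) = 8
r[3] = max(4+8, 6+4, 7+0) = 12
r[4] = max(4+12, 6+8, 7+4, 14+0) = 16
r[5] = max(4+16, 6+12, 7+8, 14+4, 23+0) = 23
r[6] = max(4+23, 6+16, 7+12, 14+8, 23+4, 31+0) = 31
Best is to sell the whole 6-foot piece uncut for $31.

31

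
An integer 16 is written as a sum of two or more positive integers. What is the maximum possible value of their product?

324

Fill P[k] for k=2..16: at each k try every first piece i and multiply by the better of (k−i) uncut or P[k−i].
P[2] = 1*max(1,0) = 1*1 = 1
P[3] = max(1*2, 2*1) = 2
P[4] = max(1*3, 2*2, 3*1) = 4
P[5] = max(1*4, 2*3, 3*2, 4*1) = 6
P[6] = max(1*6, 2*4, 3*3, 4*2, 5*1) = 9
P[7] = max(1*9, 2*6, 3*4, 4*3, 5*2, 6*1) = 12
P[8] = max(1*12, 2*9, 3*6, …, 6*2, 7*1) = 18
P[9] = max(1*18, 2*12, 3*9, …, 7*2, 8*1) = 27
P[10] = max(1*27, 2*18, 3*12, …, 8*2, 9*1) = 36
P[11] = max(1*36, 2*27, 3*18, …, 9*2, 10*1) = 54
P[12] = max(1*54, 2*36, 3*27, …, 10*2, 11*1) = 81
P[13] = max(1*81, 2*54, 3*36, …, 11*2, 12*1) = 108
P[14] = max(1*108, 2*81, 3*54, …, 12*2, 13*1) = 162
P[15] = max(1*162, 2*108, 3*81, …, 13*2, 14*1) = 243
P[16] = max(1*243, 2*162, 3*108, …, 14*2, 15*1) = 324
One optimal split: 3 + 3 + 3 + 3 + 2 + 2; product 3*3*3*3*2*2 = 324.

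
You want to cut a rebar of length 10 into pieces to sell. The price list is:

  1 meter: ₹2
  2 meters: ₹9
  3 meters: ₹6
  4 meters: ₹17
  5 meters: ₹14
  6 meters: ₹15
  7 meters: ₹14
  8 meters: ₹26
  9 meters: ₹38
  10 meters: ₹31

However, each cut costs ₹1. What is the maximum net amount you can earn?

Let net[k] be the best obtainable value from length k. For each k, try every first piece i and keep the best of price[i] + net[k−i] minus the 1 cut fee when i<k.
net[1] = 2
net[2] = max(2+2-1, 9+0) = 9
net[3] = max(2+9-1, 9+2-1, 6+0) = 10
net[4] = max(2+10-1, 9+9-1, 6+2-1, 17+0) = 17
net[5] = max(2+17-1, 9+10-1, 6+9-1, 17+2-1, 14+0) = 18
net[6] = max(2+18-1, 9+17-1, 6+10-1, 17+9-1, 14+2-1, 15+0) = 25
net[7] = max(2+25-1, 9+18-1, 6+17-1, …, 15+2-1, 14+0) = 26
net[8] = max(2+26-1, 9+25-1, 6+18-1, …, 14+2-1, 26+0) = 33
net[9] = max(2+33-1, 9+26-1, 6+25-1, …, 26+2-1, 38+0) = 38
net[10] = max(2+38-1, 9+33-1, 6+26-1, …, 38+2-1, 31+0) = 41
One optimal plan: pieces 2 + 2 + 2 + 2 + 2 (4 cuts) → ₹45 − ₹4 = ₹41.

41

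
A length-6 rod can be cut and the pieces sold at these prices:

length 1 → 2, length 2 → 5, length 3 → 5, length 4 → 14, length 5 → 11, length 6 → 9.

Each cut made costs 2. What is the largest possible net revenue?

17

Let v[k] be the best obtainable value from length k. For each k, try every first piece i and keep the best of price[i] + v[k−i] minus the 2 cut fee when i<k.
v[1] = 2
v[2] = 5
v[3] = 5  (first piece 1, then v[2]=5)
v[4] = 14
v[5] = 14  (first piece 1, then v[4]=14)
v[6] = 17  (first piece 2, then v[4]=14)
One optimal plan: pieces 4 + 2 (1 cut) → 19 − 2 = 17.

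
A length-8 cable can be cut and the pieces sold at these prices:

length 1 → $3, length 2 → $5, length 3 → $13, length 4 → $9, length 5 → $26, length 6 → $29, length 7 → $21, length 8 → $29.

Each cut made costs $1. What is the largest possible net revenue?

38

Let net[k] be the best obtainable value from length k. For each k, try every first piece i and keep the best of price[i] + net[k−i] minus the 1 cut fee when i<k.
net[1] = 3
net[2] = 5  (first piece 1, then net[1]=3)
net[3] = 13
net[4] = 15  (first piece 1, then net[3]=13)
net[5] = 26
net[6] = 29
net[7] = 31  (first piece 1, then net[6]=29)
net[8] = 38  (first piece 3, then net[5]=26)
One optimal plan: pieces 5 + 3 (1 cut) → $39 − $1 = $38.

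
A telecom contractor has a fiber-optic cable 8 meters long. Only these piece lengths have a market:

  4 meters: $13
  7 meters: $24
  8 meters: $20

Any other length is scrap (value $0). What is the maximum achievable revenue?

Consider every possible first cut. best[k] is the best of p[i]+best[k−i] over all sellable i≤k.
best[1] = 0
best[2] = 0
best[3] = 0
best[4] = 13
best[5] = 13
best[6] = 13
best[7] = max(13+0, 24+0) = 24
best[8] = max(13+13, 24+0, 20+0) = 26
One optimal cutting: 4 + 4 → $26.

26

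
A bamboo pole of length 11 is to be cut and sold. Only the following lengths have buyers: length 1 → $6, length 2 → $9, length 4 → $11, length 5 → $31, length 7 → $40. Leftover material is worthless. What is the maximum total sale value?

Build f[k] bottom-up: f[k] = max over allowed piece i of (p[i] + f[k−i]).
f[1] = 6
f[2] = max(6+6, 9+0) = 12
f[3] = max(6+12, 9+6) = 18
f[4] = max(6+18, 9+12, 11+0) = 24
f[5] = max(6+24, 9+18, 11+6, 31+0) = 31
f[6] = max(6+31, 9+24, 11+12, 31+6) = 37
f[7] = max(6+37, 9+31, 11+18, 31+12, 40+0) = 43
f[8] = max(6+43, 9+37, 11+24, 31+18, 40+6) = 49
f[9] = max(6+49, 9+43, 11+31, 31+24, 40+12) = 55
f[10] = max(6+55, 9+49, 11+37, 31+31, 40+18) = 62
f[11] = max(6+62, 9+55, 11+43, 31+37, 40+24) = 68
One optimal cutting: 5 + 5 + 1 → $68.

68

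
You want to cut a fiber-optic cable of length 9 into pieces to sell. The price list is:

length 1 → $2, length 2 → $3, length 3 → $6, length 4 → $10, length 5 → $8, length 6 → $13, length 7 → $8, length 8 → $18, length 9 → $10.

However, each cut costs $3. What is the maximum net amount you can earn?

Build net[k] bottom-up: net[k] = max over allowed piece i of (p[i] + net[k−i]) − 3 per cut.
net[1] = 2
net[2] = max(2+2-3, 3+0) = 3
net[3] = max(2+3-3, 3+2-3, 6+0) = 6
net[4] = max(2+6-3, 3+3-3, 6+2-3, 10+0) = 10
net[5] = max(2+10-3, 3+6-3, 6+3-3, 10+2-3, 8+0) = 9
net[6] = max(2+9-3, 3+10-3, 6+6-3, 10+3-3, 8+2-3, 13+0) = 13
net[7] = max(2+13-3, 3+9-3, 6+10-3, …, 13+2-3, 8+0) = 13
net[8] = max(2+13-3, 3+13-3, 6+9-3, …, 8+2-3, 18+0) = 18
net[9] = max(2+18-3, 3+13-3, 6+13-3, …, 18+2-3, 10+0) = 17
One optimal plan: pieces 8 + 1 (1 cut) → $20 − $3 = $17.

17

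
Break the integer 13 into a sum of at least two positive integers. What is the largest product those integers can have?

Define prod[k] = max over 1≤i<k of i · max(k−i, prod[k−i]); the inner max lets the remainder stay uncut if that's better.
Small cases: prod[2]=1, prod[3]=2, prod[4]=4, prod[5]=6, prod[6]=9, prod[7]=12.
prod[8] = max(1·12, 2·9, 3·6, …, 6·2, 7·1) = 18
prod[9] = max(1·18, 2·12, 3·9, …, 7·2, 8·1) = 27
prod[10] = max(1·27, 2·18, 3·12, …, 8·2, 9·1) = 36
prod[11] = max(1·36, 2·27, 3·18, …, 9·2, 10·1) = 54
prod[12] = max(1·54, 2·36, 3·27, …, 10·2, 11·1) = 81
prod[13] = max(1·81, 2·54, 3·36, …, 11·2, 12·1) = 108
One optimal split: 3 + 3 + 3 + 2 + 2; product 3·3·3·2·2 = 108.

108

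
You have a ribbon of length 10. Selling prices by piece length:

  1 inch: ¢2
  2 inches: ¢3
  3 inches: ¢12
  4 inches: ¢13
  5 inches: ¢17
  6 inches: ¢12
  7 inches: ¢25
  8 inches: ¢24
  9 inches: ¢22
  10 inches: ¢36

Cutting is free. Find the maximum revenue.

Build best[k] bottom-up: best[k] = max over allowed piece i of (p[i] + best[k−i]).
best[1] = 2
best[2] = 4  (first piece 1, then best[1]=2)
best[3] = 12
best[4] = 14  (first piece 1, then best[3]=12)
best[5] = 17
best[6] = 24  (first piece 3, then best[3]=12)
best[7] = 26  (first piece 1, then best[6]=24)
best[8] = 29  (first piece 3, then best[5]=17)
best[9] = 36  (first piece 3, then best[6]=24)
best[10] = 38  (first piece 1, then best[9]=36)
One optimal cutting: 3 + 3 + 3 + 1 → ¢12 + ¢12 + ¢12 + ¢2 = ¢38.

38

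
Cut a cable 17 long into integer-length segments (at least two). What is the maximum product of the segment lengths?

Define prod[k] = max over 1≤i<k of i · max(k−i, prod[k−i]); the inner max lets the remainder stay uncut if that's better.
prod[2] = 1*max(1,0) = 1*1 = 1
prod[3] = 1*max(2,1) = 1*2 = 2
prod[4] = 2*max(2,1) = 2*2 = 4
prod[5] = 2*max(3,2) = 2*3 = 6
prod[6] = 3*max(3,2) = 3*3 = 9
prod[7] = 2*max(5,6) = 2*6 = 12
prod[8] = 2*max(6,9) = 2*9 = 18
prod[9] = 3*max(6,9) = 3*9 = 27
prod[10] = 2*max(8,18) = 2*18 = 36
prod[11] = 2*max(9,27) = 2*27 = 54
prod[12] = 3*max(9,27) = 3*27 = 81
prod[13] = 2*max(11,54) = 2*54 = 108
prod[14] = 2*max(12,81) = 2*81 = 162
prod[15] = 3*max(12,81) = 3*81 = 243
prod[16] = 2*max(14,162) = 2*162 = 324
prod[17] = 2*max(15,243) = 2*243 = 486
One optimal split: 3 + 3 + 3 + 3 + 3 + 2; product 3*3*3*3*3*2 = 486.

486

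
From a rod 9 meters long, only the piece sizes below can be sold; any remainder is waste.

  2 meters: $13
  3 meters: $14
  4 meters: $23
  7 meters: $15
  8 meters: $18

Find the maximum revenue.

Consider every possible first cut. f[k] is the best of p[i]+f[k−i] over all sellable i≤k.
f[1] = 0
f[2] = 13
f[3] = max(13+0, 14+0) = 14
f[4] = max(13+13, 14+0, 23+0) = 26
f[5] = max(13+14, 14+13, 23+0) = 27
f[6] = max(13+26, 14+14, 23+13) = 39
f[7] = max(13+27, 14+26, 23+14, 15+0) = 40
f[8] = max(13+39, 14+27, 23+26, 15+0, 18+0) = 52
f[9] = max(13+40, 14+39, 23+27, 15+13, 18+0) = 53
One optimal cutting: 3 + 2 + 2 + 2 → $53.

53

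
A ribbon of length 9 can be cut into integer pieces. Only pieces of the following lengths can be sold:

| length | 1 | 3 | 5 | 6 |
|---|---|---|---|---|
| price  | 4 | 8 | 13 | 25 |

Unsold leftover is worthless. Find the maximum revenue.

Consider every possible first cut. r[k] is the best of p[i]+r[k−i] over all sellable i≤k.
r[1] = 4
r[2] = 8  (first piece 1, then r[1]=4)
r[3] = max(4+8, 8+0) = 12
r[4] = max(4+12, 8+4) = 16
r[5] = max(4+16, 8+8, 13+0) = 20
r[6] = max(4+20, 8+12, 13+4, 25+0) = 25
r[7] = max(4+25, 8+16, 13+8, 25+4) = 29
r[8] = max(4+29, 8+20, 13+12, 25+8) = 33
r[9] = max(4+33, 8+25, 13+16, 25+12) = 37
One optimal cutting: 6 + 1 + 1 + 1 → ¢37.

37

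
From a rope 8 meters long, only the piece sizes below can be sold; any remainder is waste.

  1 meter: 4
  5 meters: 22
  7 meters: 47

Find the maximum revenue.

51

Consider every possible first cut. f[k] is the best of p[i]+f[k−i] over all sellable i≤k.
f[1] = 4
f[2] = 8  (first piece 1, then f[1]=4)
f[3] = 12  (first piece 1, then f[2]=8)
f[4] = 16  (first piece 1, then f[3]=12)
f[5] = max(4+16, 22+0) = 22
f[6] = max(4+22, 22+4) = 26
f[7] = max(4+26, 22+8, 47+0) = 47
f[8] = max(4+47, 22+12, 47+4) = 51
One optimal cutting: 7 + 1 → 51.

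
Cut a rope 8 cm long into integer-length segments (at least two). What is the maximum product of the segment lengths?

18

Let g[k] be the best product for length k (with at least one cut). For each first piece i, the rest contributes max(k−i, g[k−i]).
g[2] = 1·max(1,0) = 1·1 = 1
g[3] = 1·max(2,1) = 1·2 = 2
g[4] = 2·max(2,1) = 2·2 = 4
g[5] = 2·max(3,2) = 2·3 = 6
g[6] = 3·max(3,2) = 3·3 = 9
g[7] = 2·max(5,6) = 2·6 = 12
g[8] = 2·max(6,9) = 2·9 = 18
One optimal split: 3 + 3 + 2; product 3·3·2 = 18.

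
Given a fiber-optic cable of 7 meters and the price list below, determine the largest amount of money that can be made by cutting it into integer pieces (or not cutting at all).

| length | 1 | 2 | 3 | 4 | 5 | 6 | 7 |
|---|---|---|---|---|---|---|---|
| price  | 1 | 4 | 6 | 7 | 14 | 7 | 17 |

18

Consider every possible first cut. r[k] is the best of p[i]+r[k−i] over all sellable i≤k.
r[1] = 1
r[2] = max(1+1, 4+0) = 4
r[3] = max(1+4, 4+1, 6+0) = 6
r[4] = max(1+6, 4+4, 6+1, 7+0) = 8
r[5] = max(1+8, 4+6, 6+4, 7+1, 14+0) = 14
r[6] = max(1+14, 4+8, 6+6, 7+4, 14+1, 7+0) = 15
r[7] = max(1+15, 4+14, 6+8, …, 7+1, 17+0) = 18
One optimal cutting: 5 + 2 → $14 + $4 = $18.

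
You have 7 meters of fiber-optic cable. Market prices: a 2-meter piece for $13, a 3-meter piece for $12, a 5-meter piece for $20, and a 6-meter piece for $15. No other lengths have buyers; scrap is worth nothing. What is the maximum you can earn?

Let f[k] be the best obtainable value from length k. For each k, try every first piece i and keep the best of price[i] + f[k−i].
f[1] = 0
f[2] = 13
f[3] = 13
f[4] = 26  (first piece 2, then f[2]=13)
f[5] = 26
f[6] = 39  (first piece 2, then f[4]=26)
f[7] = 39
One optimal cutting: pieces 2 + 2 + 2 with 1 meter of scrap → $39.

39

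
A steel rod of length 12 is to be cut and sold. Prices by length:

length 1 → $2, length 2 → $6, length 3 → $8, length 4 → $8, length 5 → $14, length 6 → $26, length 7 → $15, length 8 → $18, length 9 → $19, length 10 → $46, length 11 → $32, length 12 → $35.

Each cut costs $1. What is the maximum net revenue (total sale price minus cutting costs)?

51

Let v[k] be the best obtainable value from length k. For each k, try every first piece i and keep the best of price[i] + v[k−i] minus the 1 cut fee when i<k.
v[1] = 2
v[2] = 6
v[3] = 8
v[4] = 11  (first piece 2, then v[2]=6)
v[5] = 14
v[6] = 26
v[7] = 27  (first piece 1, then v[6]=26)
v[8] = 31  (first piece 2, then v[6]=26)
v[9] = 33  (first piece 3, then v[6]=26)
v[10] = 46
v[11] = 47  (first piece 1, then v[10]=46)
v[12] = 51  (first piece 2, then v[10]=46)
One optimal plan: pieces 10 + 2 (1 cut) → $52 − $1 = $51.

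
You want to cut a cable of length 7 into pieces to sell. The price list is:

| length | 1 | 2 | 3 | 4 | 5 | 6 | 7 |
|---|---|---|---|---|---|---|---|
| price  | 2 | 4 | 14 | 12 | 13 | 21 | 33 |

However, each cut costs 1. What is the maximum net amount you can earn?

33

Consider every possible first cut. r[k] is the best of p[i]+r[k−i] over all sellable i≤k, charging 1 whenever i<k.
r[1] = 2
r[2] = max(2+2-1, 4+0) = 4
r[3] = max(2+4-1, 4+2-1, 14+0) = 14
r[4] = max(2+14-1, 4+4-1, 14+2-1, 12+0) = 15
r[5] = max(2+15-1, 4+14-1, 14+4-1, 12+2-1, 13+0) = 17
r[6] = max(2+17-1, 4+15-1, 14+14-1, 12+4-1, 13+2-1, 21+0) = 27
r[7] = max(2+27-1, 4+17-1, 14+15-1, …, 21+2-1, 33+0) = 33
Best is to make no cuts and sell whole for 33.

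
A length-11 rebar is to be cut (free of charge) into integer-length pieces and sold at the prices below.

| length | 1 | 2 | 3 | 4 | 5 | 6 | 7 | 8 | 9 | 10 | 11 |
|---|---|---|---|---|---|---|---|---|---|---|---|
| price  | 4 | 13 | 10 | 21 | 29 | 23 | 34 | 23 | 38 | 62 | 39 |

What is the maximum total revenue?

Consider every possible first cut. R[k] is the best of p[i]+R[k−i] over all sellable i≤k.
R[1] = 4
R[2] = 13
R[3] = 17  (first piece 1, then R[2]=13)
R[4] = 26  (first piece 2, then R[2]=13)
R[5] = 30  (first piece 1, then R[4]=26)
R[6] = 39  (first piece 2, then R[4]=26)
R[7] = 43  (first piece 1, then R[6]=39)
R[8] = 52  (first piece 2, then R[6]=39)
R[9] = 56  (first piece 1, then R[8]=52)
R[10] = 65  (first piece 2, then R[8]=52)
R[11] = 69  (first piece 1, then R[10]=65)
One optimal cutting: 2 + 2 + 2 + 2 + 2 + 1 → ₹13 + ₹13 + ₹13 + ₹13 + ₹13 + ₹4 = ₹69.

69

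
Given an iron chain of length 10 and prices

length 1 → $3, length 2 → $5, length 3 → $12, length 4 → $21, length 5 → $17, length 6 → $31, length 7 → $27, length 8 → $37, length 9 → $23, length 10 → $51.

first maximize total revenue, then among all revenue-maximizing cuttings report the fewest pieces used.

Build r[k] bottom-up: r[k] = max over allowed piece i of (p[i] + r[k−i]).
r[1] = 3
r[2] = max(3+3, 5+0) = 6
r[3] = max(3+6, 5+3, 12+0) = 12
r[4] = max(3+12, 5+6, 12+3, 21+0) = 21
r[5] = max(3+21, 5+12, 12+6, 21+3, 17+0) = 24
r[6] = max(3+24, 5+21, 12+12, 21+6, 17+3, 31+0) = 31
r[7] = max(3+31, 5+24, 12+21, …, 31+3, 27+0) = 34
r[8] = max(3+34, 5+31, 12+24, …, 27+3, 37+0) = 42
r[9] = max(3+42, 5+34, 12+31, …, 37+3, 23+0) = 45
r[10] = max(3+45, 5+42, 12+34, …, 23+3, 51+0) = 52
Maximum revenue is $52.
Now minimize piece count subject to staying optimal: for each k, pieces[k] = 1 + min over i with p[i]+r[k−i]=r[k] of pieces[k−i].
pieces[7] = 2
pieces[8] = 2
pieces[9] = 3
pieces[10] = 2

2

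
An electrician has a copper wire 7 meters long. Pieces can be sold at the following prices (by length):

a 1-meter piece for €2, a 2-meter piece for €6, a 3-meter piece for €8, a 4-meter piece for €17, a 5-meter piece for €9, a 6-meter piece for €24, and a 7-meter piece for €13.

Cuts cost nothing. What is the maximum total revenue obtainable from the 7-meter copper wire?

Consider every possible first cut. v[k] is the best of p[i]+v[k−i] over all sellable i≤k.
v[1] = 2
v[2] = 6
v[3] = 8  (first piece 1, then v[2]=6)
v[4] = 17
v[5] = 19  (first piece 1, then v[4]=17)
v[6] = 24
v[7] = 26  (first piece 1, then v[6]=24)
One optimal cutting: 6 + 1 → €24 + €2 = €26.

26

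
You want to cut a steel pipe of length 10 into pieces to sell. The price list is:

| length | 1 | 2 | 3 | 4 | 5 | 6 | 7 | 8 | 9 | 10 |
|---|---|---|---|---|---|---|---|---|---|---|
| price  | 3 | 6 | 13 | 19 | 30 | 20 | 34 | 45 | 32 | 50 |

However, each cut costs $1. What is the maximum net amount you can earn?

59

Build net[k] bottom-up: net[k] = max over allowed piece i of (p[i] + net[k−i]) − 1 per cut.
net[1] = 3
net[2] = max(3+3-1, 6+0) = 6
net[3] = max(3+6-1, 6+3-1, 13+0) = 13
net[4] = max(3+13-1, 6+6-1, 13+3-1, 19+0) = 19
net[5] = max(3+19-1, 6+13-1, 13+6-1, 19+3-1, 30+0) = 30
net[6] = max(3+30-1, 6+19-1, 13+13-1, 19+6-1, 30+3-1, 20+0) = 32
net[7] = max(3+32-1, 6+30-1, 13+19-1, …, 20+3-1, 34+0) = 35
net[8] = max(3+35-1, 6+32-1, 13+30-1, …, 34+3-1, 45+0) = 45
net[9] = max(3+45-1, 6+35-1, 13+32-1, …, 45+3-1, 32+0) = 48
net[10] = max(3+48-1, 6+45-1, 13+35-1, …, 32+3-1, 50+0) = 59
One optimal plan: pieces 5 + 5 (1 cut) → $60 − $1 = $59.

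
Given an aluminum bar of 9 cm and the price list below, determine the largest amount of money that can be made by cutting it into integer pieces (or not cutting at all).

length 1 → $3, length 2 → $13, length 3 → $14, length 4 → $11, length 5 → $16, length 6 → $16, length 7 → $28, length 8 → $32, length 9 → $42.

Consider every possible first cut. v[k] is the best of p[i]+v[k−i] over all sellable i≤k.
v[1] = 3
v[2] = 13
v[3] = 16  (first piece 1, then v[2]=13)
v[4] = 26  (first piece 2, then v[2]=13)
v[5] = 29  (first piece 1, then v[4]=26)
v[6] = 39  (first piece 2, then v[4]=26)
v[7] = 42  (first piece 1, then v[6]=39)
v[8] = 52  (first piece 2, then v[6]=39)
v[9] = 55  (first piece 1, then v[8]=52)
One optimal cutting: 2 + 2 + 2 + 2 + 1 → $13 + $13 + $13 + $13 + $3 = $55.

55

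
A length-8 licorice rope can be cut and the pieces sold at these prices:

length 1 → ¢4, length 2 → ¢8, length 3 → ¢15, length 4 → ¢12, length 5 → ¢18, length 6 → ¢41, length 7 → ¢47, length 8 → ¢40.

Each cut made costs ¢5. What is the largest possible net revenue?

46

Build v[k] bottom-up: v[k] = max over allowed piece i of (p[i] + v[k−i]) − 5 per cut.
v[1] = 4
v[2] = max(4+4-5, 8+0) = 8
v[3] = max(4+8-5, 8+4-5, 15+0) = 15
v[4] = max(4+15-5, 8+8-5, 15+4-5, 12+0) = 14
v[5] = max(4+14-5, 8+15-5, 15+8-5, 12+4-5, 18+0) = 18
v[6] = max(4+18-5, 8+14-5, 15+15-5, 12+8-5, 18+4-5, 41+0) = 41
v[7] = max(4+41-5, 8+18-5, 15+14-5, …, 41+4-5, 47+0) = 47
v[8] = max(4+47-5, 8+41-5, 15+18-5, …, 47+4-5, 40+0) = 46
One optimal plan: pieces 7 + 1 (1 cut) → ¢51 − ¢5 = ¢46.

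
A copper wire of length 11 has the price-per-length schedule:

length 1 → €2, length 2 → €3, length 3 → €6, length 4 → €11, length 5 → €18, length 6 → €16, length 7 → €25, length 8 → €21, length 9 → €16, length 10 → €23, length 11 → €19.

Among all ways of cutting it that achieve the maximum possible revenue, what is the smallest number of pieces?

Build r[k] bottom-up: r[k] = max over allowed piece i of (p[i] + r[k−i]).
r[1] = 2
r[2] = max(2+2, 3+0) = 4
r[3] = max(2+4, 3+2, 6+0) = 6
r[4] = max(2+6, 3+4, 6+2, 11+0) = 11
r[5] = max(2+11, 3+6, 6+4, 11+2, 18+0) = 18
r[6] = max(2+18, 3+11, 6+6, 11+4, 18+2, 16+0) = 20
r[7] = max(2+20, 3+18, 6+11, …, 16+2, 25+0) = 25
r[8] = max(2+25, 3+20, 6+18, …, 25+2, 21+0) = 27
r[9] = max(2+27, 3+25, 6+20, …, 21+2, 16+0) = 29
r[10] = max(2+29, 3+27, 6+25, …, 16+2, 23+0) = 36
r[11] = max(2+36, 3+29, 6+27, …, 23+2, 19+0) = 38
Maximum revenue is €38.
Now minimize piece count subject to staying optimal: for each k, pieces[k] = 1 + min over i with p[i]+r[k−i]=r[k] of pieces[k−i].
pieces[8] = 2
pieces[9] = 2
pieces[10] = 2
pieces[11] = 3

3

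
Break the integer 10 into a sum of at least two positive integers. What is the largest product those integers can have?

Fill f[k] for k=2..10: at each k try every first piece i and multiply by the better of (k−i) uncut or f[k−i].
Small cases: f[2]=1, f[3]=2, f[4]=4.
f[5] = max(1×4, 2×3, 3×2, 4×1) = 6
f[6] = max(1×6, 2×4, 3×3, 4×2, 5×1) = 9
f[7] = max(1×9, 2×6, 3×4, 4×3, 5×2, 6×1) = 12
f[8] = max(1×12, 2×9, 3×6, …, 6×2, 7×1) = 18
f[9] = max(1×18, 2×12, 3×9, …, 7×2, 8×1) = 27
f[10] = max(1×27, 2×18, 3×12, …, 8×2, 9×1) = 36
One optimal split: 3 + 3 + 2 + 2; product 3×3×2×2 = 36.

36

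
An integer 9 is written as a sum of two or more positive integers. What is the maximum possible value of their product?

Let m[k] be the best product for length k (with at least one cut). For each first piece i, the rest contributes max(k−i, m[k−i]).
m[2] = 1·max(1,0) = 1·1 = 1
m[3] = 1·max(2,1) = 1·2 = 2
m[4] = 2·max(2,1) = 2·2 = 4
m[5] = 2·max(3,2) = 2·3 = 6
m[6] = 3·max(3,2) = 3·3 = 9
m[7] = 2·max(5,6) = 2·6 = 12
m[8] = 2·max(6,9) = 2·9 = 18
m[9] = 3·max(6,9) = 3·9 = 27
One optimal split: 3 + 3 + 3; product 3·3·3 = 27.

27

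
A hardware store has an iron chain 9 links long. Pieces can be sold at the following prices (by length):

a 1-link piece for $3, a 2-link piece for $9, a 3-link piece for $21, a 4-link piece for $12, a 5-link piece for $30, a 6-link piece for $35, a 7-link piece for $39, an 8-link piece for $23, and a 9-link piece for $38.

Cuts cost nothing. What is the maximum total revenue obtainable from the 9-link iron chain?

63

Consider every possible first cut. R[k] is the best of p[i]+R[k−i] over all sellable i≤k.
R[1] = 3
R[2] = max(3+3, 9+0) = 9
R[3] = max(3+9, 9+3, 21+0) = 21
R[4] = max(3+21, 9+9, 21+3, 12+0) = 24
R[5] = max(3+24, 9+21, 21+9, 12+3, 30+0) = 30
R[6] = max(3+30, 9+24, 21+21, 12+9, 30+3, 35+0) = 42
R[7] = max(3+42, 9+30, 21+24, …, 35+3, 39+0) = 45
R[8] = max(3+45, 9+42, 21+30, …, 39+3, 23+0) = 51
R[9] = max(3+51, 9+45, 21+42, …, 23+3, 38+0) = 63
One optimal cutting: 3 + 3 + 3 → $21 + $21 + $21 = $63.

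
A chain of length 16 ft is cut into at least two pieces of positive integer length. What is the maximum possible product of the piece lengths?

Let prod[k] be the best product for length k (with at least one cut). For each first piece i, the rest contributes max(k−i, prod[k−i]).
prod[2] = 1×max(1,0) = 1×1 = 1
prod[3] = 1×max(2,1) = 1×2 = 2
prod[4] = 2×max(2,1) = 2×2 = 4
prod[5] = 2×max(3,2) = 2×3 = 6
prod[6] = 3×max(3,2) = 3×3 = 9
prod[7] = 2×max(5,6) = 2×6 = 12
prod[8] = 2×max(6,9) = 2×9 = 18
prod[9] = 3×max(6,9) = 3×9 = 27
prod[10] = 2×max(8,18) = 2×18 = 36
prod[11] = 2×max(9,27) = 2×27 = 54
prod[12] = 3×max(9,27) = 3×27 = 81
prod[13] = 2×max(11,54) = 2×54 = 108
prod[14] = 2×max(12,81) = 2×81 = 162
prod[15] = 3×max(12,81) = 3×81 = 243
prod[16] = 2×max(14,162) = 2×162 = 324
One optimal split: 3 + 3 + 3 + 3 + 2 + 2; product 3×3×3×3×2×2 = 324.

324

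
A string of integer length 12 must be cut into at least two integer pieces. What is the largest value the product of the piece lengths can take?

Define m[k] = max over 1≤i<k of i · max(k−i, m[k−i]); the inner max lets the remainder stay uncut if that's better.
m[2] = 1*max(1,0) = 1*1 = 1
m[3] = 1*max(2,1) = 1*2 = 2
m[4] = 2*max(2,1) = 2*2 = 4
m[5] = 2*max(3,2) = 2*3 = 6
m[6] = 3*max(3,2) = 3*3 = 9
m[7] = 2*max(5,6) = 2*6 = 12
m[8] = 2*max(6,9) = 2*9 = 18
m[9] = 3*max(6,9) = 3*9 = 27
m[10] = 2*max(8,18) = 2*18 = 36
m[11] = 2*max(9,27) = 2*27 = 54
m[12] = 3*max(9,27) = 3*27 = 81
One optimal split: 3 + 3 + 3 + 3; product 3*3*3*3 = 81.

81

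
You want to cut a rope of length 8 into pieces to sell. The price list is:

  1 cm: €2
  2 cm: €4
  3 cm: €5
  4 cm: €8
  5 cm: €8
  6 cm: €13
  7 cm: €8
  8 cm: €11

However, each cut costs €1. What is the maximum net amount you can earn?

16

Let r[k] be the best obtainable value from length k. For each k, try every first piece i and keep the best of price[i] + r[k−i] minus the 1 cut fee when i<k.
r[1] = 2
r[2] = max(2+2-1, 4+0) = 4
r[3] = max(2+4-1, 4+2-1, 5+0) = 5
r[4] = max(2+5-1, 4+4-1, 5+2-1, 8+0) = 8
r[5] = max(2+8-1, 4+5-1, 5+4-1, 8+2-1, 8+0) = 9
r[6] = max(2+9-1, 4+8-1, 5+5-1, 8+4-1, 8+2-1, 13+0) = 13
r[7] = max(2+13-1, 4+9-1, 5+8-1, …, 13+2-1, 8+0) = 14
r[8] = max(2+14-1, 4+13-1, 5+9-1, …, 8+2-1, 11+0) = 16
One optimal plan: pieces 6 + 2 (1 cut) → €17 − €1 = €16.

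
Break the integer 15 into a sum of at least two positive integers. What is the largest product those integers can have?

Fill f[k] for k=2..15: at each k try every first piece i and multiply by the better of (k−i) uncut or f[k−i].
Small cases: f[2]=1, f[3]=2, f[4]=4, f[5]=6, f[6]=9, f[7]=12, f[8]=18.
f[9] = 3×max(6,9) = 3×9 = 27
f[10] = 2×max(8,18) = 2×18 = 36
f[11] = 2×max(9,27) = 2×27 = 54
f[12] = 3×max(9,27) = 3×27 = 81
f[13] = 2×max(11,54) = 2×54 = 108
f[14] = 2×max(12,81) = 2×81 = 162
f[15] = 3×max(12,81) = 3×81 = 243
One optimal split: 3 + 3 + 3 + 3 + 3; product 3×3×3×3×3 = 243.

243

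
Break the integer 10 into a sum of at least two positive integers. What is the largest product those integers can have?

36

Let prod[k] be the best product for length k (with at least one cut). For each first piece i, the rest contributes max(k−i, prod[k−i]).
prod[2] = 1*max(1,0) = 1*1 = 1
prod[3] = max(1*2, 2*1) = 2
prod[4] = max(1*3, 2*2, 3*1) = 4
prod[5] = max(1*4, 2*3, 3*2, 4*1) = 6
prod[6] = max(1*6, 2*4, 3*3, 4*2, 5*1) = 9
prod[7] = max(1*9, 2*6, 3*4, 4*3, 5*2, 6*1) = 12
prod[8] = max(1*12, 2*9, 3*6, …, 6*2, 7*1) = 18
prod[9] = max(1*18, 2*12, 3*9, …, 7*2, 8*1) = 27
prod[10] = max(1*27, 2*18, 3*12, …, 8*2, 9*1) = 36
One optimal split: 3 + 3 + 2 + 2; product 3*3*2*2 = 36.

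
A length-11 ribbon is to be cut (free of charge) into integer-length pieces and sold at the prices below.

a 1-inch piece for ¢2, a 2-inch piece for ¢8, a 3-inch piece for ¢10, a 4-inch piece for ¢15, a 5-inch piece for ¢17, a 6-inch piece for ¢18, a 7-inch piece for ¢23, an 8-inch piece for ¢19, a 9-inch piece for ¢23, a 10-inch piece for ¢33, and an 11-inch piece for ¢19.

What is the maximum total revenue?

Consider every possible first cut. best[k] is the best of p[i]+best[k−i] over all sellable i≤k.
best[1] = 2
best[2] = max(2+2, 8+0) = 8
best[3] = max(2+8, 8+2, 10+0) = 10
best[4] = max(2+10, 8+8, 10+2, 15+0) = 16
best[5] = max(2+16, 8+10, 10+8, 15+2, 17+0) = 18
best[6] = max(2+18, 8+16, 10+10, 15+8, 17+2, 18+0) = 24
best[7] = max(2+24, 8+18, 10+16, …, 18+2, 23+0) = 26
best[8] = max(2+26, 8+24, 10+18, …, 23+2, 19+0) = 32
best[9] = max(2+32, 8+26, 10+24, …, 19+2, 23+0) = 34
best[10] = max(2+34, 8+32, 10+26, …, 23+2, 33+0) = 40
best[11] = max(2+40, 8+34, 10+32, …, 33+2, 19+0) = 42
One optimal cutting: 2 + 2 + 2 + 2 + 2 + 1 → ¢8 + ¢8 + ¢8 + ¢8 + ¢8 + ¢2 = ¢42.

42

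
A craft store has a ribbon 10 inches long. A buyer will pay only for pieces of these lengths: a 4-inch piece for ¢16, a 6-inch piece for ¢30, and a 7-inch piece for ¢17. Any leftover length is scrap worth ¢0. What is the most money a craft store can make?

Let r[k] be the best obtainable value from length k. For each k, try every first piece i and keep the best of price[i] + r[k−i].
r[1] = 0
r[2] = 0
r[3] = 0
r[4] = 16
r[5] = 16
r[6] = max(16+0, 30+0) = 30
r[7] = max(16+0, 30+0, 17+0) = 30
r[8] = max(16+16, 30+0, 17+0) = 32
r[9] = max(16+16, 30+0, 17+0) = 32
r[10] = max(16+30, 30+16, 17+0) = 46
One optimal cutting: 6 + 4 → ¢46.

46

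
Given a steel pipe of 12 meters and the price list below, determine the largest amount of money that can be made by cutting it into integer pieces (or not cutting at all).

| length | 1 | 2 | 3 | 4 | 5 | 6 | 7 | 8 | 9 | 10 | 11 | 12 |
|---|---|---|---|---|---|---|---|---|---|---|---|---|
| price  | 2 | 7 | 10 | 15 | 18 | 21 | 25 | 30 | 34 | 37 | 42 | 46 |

Build v[k] bottom-up: v[k] = max over allowed piece i of (p[i] + v[k−i]).
v[1] = 2
v[2] = 7
v[3] = 10
v[4] = 15
v[5] = 18
v[6] = 22  (first piece 2, then v[4]=15)
v[7] = 25  (first piece 2, then v[5]=18)
v[8] = 30  (first piece 4, then v[4]=15)
v[9] = 34
v[10] = 37  (first piece 2, then v[8]=30)
v[11] = 42
v[12] = 46
Best is to sell the whole 12-meter piece uncut for $46.

46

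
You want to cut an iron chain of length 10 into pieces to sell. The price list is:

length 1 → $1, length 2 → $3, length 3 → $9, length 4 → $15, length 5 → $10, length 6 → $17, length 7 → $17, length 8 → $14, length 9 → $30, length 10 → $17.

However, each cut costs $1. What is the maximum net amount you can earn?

31

Build r[k] bottom-up: r[k] = max over allowed piece i of (p[i] + r[k−i]) − 1 per cut.
r[1] = 1
r[2] = max(1+1-1, 3+0) = 3
r[3] = max(1+3-1, 3+1-1, 9+0) = 9
r[4] = max(1+9-1, 3+3-1, 9+1-1, 15+0) = 15
r[5] = max(1+15-1, 3+9-1, 9+3-1, 15+1-1, 10+0) = 15
r[6] = max(1+15-1, 3+15-1, 9+9-1, 15+3-1, 10+1-1, 17+0) = 17
r[7] = max(1+17-1, 3+15-1, 9+15-1, …, 17+1-1, 17+0) = 23
r[8] = max(1+23-1, 3+17-1, 9+15-1, …, 17+1-1, 14+0) = 29
r[9] = max(1+29-1, 3+23-1, 9+17-1, …, 14+1-1, 30+0) = 30
r[10] = max(1+30-1, 3+29-1, 9+23-1, …, 30+1-1, 17+0) = 31
One optimal plan: pieces 4 + 4 + 2 (2 cuts) → $33 − $2 = $31.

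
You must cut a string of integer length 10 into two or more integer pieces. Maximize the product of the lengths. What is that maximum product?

36

Fill g[k] for k=2..10: at each k try every first piece i and multiply by the better of (k−i) uncut or g[k−i].
g[2] = 1·max(1,0) = 1·1 = 1
g[3] = 1·max(2,1) = 1·2 = 2
g[4] = 2·max(2,1) = 2·2 = 4
g[5] = 2·max(3,2) = 2·3 = 6
g[6] = 3·max(3,2) = 3·3 = 9
g[7] = 2·max(5,6) = 2·6 = 12
g[8] = 2·max(6,9) = 2·9 = 18
g[9] = 3·max(6,9) = 3·9 = 27
g[10] = 2·max(8,18) = 2·18 = 36
One optimal split: 3 + 3 + 2 + 2; product 3·3·2·2 = 36.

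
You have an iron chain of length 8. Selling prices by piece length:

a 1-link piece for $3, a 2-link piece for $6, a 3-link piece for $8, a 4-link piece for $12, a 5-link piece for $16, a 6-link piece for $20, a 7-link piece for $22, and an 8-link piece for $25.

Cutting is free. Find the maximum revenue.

Consider every possible first cut. best[k] is the best of p[i]+best[k−i] over all sellable i≤k.
best[1] = 3
best[2] = 6  (first piece 1, then best[1]=3)
best[3] = 9  (first piece 1, then best[2]=6)
best[4] = 12  (first piece 1, then best[3]=9)
best[5] = 16
best[6] = 20
best[7] = 23  (first piece 1, then best[6]=20)
best[8] = 26  (first piece 1, then best[7]=23)
One optimal cutting: 6 + 1 + 1 → $20 + $3 + $3 = $26.

26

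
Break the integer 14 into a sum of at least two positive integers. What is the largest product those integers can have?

Define m[k] = max over 1≤i<k of i · max(k−i, m[k−i]); the inner max lets the remainder stay uncut if that's better.
m[2] = 1·max(1,0) = 1·1 = 1
m[3] = max(1·2, 2·1) = 2
m[4] = max(1·3, 2·2, 3·1) = 4
m[5] = max(1·4, 2·3, 3·2, 4·1) = 6
m[6] = max(1·6, 2·4, 3·3, 4·2, 5·1) = 9
m[7] = max(1·9, 2·6, 3·4, 4·3, 5·2, 6·1) = 12
m[8] = max(1·12, 2·9, 3·6, …, 6·2, 7·1) = 18
m[9] = max(1·18, 2·12, 3·9, …, 7·2, 8·1) = 27
m[10] = max(1·27, 2·18, 3·12, …, 8·2, 9·1) = 36
m[11] = max(1·36, 2·27, 3·18, …, 9·2, 10·1) = 54
m[12] = max(1·54, 2·36, 3·27, …, 10·2, 11·1) = 81
m[13] = max(1·81, 2·54, 3·36, …, 11·2, 12·1) = 108
m[14] = max(1·108, 2·81, 3·54, …, 12·2, 13·1) = 162
One optimal split: 3 + 3 + 3 + 3 + 2; product 3·3·3·3·2 = 162.

162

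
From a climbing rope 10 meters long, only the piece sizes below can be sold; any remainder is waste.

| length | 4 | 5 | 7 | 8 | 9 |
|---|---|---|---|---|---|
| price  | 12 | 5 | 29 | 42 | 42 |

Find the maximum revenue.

42

Consider every possible first cut. best[k] is the best of p[i]+best[k−i] over all sellable i≤k.
best[1] = 0
best[2] = 0
best[3] = 0
best[4] = 12
best[5] = max(12+0, 5+0) = 12
best[6] = max(12+0, 5+0) = 12
best[7] = max(12+0, 5+0, 29+0) = 29
best[8] = max(12+12, 5+0, 29+0, 42+0) = 42
best[9] = max(12+12, 5+12, 29+0, 42+0, 42+0) = 42
best[10] = max(12+12, 5+12, 29+0, 42+0, 42+0) = 42
One optimal cutting: pieces 8 with 2 meters of scrap → €42.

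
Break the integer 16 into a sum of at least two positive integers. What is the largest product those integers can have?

Let g[k] be the best product for length k (with at least one cut). For each first piece i, the rest contributes max(k−i, g[k−i]).
Small cases: g[2]=1, g[3]=2, g[4]=4, g[5]=6, g[6]=9, g[7]=12, g[8]=18, g[9]=27, g[10]=36, g[11]=54.
g[12] = 3×max(9,27) = 3×27 = 81
g[13] = 2×max(11,54) = 2×54 = 108
g[14] = 2×max(12,81) = 2×81 = 162
g[15] = 3×max(12,81) = 3×81 = 243
g[16] = 2×max(14,162) = 2×162 = 324
One optimal split: 3 + 3 + 3 + 3 + 2 + 2; product 3×3×3×3×2×2 = 324.

324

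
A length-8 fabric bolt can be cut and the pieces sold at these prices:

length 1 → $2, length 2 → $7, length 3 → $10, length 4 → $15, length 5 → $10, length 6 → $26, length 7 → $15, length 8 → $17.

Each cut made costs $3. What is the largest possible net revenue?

Let net[k] be the best obtainable value from length k. For each k, try every first piece i and keep the best of price[i] + net[k−i] minus the 3 cut fee when i<k.
net[1] = 2
net[2] = 7
net[3] = 10
net[4] = 15
net[5] = 14  (first piece 1, then net[4]=15)
net[6] = 26
net[7] = 25  (first piece 1, then net[6]=26)
net[8] = 30  (first piece 2, then net[6]=26)
One optimal plan: pieces 6 + 2 (1 cut) → $33 − $3 = $30.

30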